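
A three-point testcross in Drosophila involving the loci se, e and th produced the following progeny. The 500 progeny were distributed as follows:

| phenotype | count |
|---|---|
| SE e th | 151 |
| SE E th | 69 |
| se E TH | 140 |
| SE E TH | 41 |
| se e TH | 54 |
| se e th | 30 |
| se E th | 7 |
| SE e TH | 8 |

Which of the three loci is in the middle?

th

The two most frequent reciprocal classes, se E TH and SE e th, are the parental types, so the F1 was se E TH / SE e th.
The two rarest classes, se E th and SE e TH, are the double crossovers. Comparing them with the parentals, only the th allele has switched, so th is the middle locus and the order is se – th – e.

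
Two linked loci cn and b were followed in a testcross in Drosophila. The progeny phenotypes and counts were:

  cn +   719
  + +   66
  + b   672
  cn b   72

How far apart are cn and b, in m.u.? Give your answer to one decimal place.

The two most frequent classes, + b (672) and cn + (719), are the parental types, so the F1 was + b / cn +.
The recombinant classes are + + and cn b: 66 + 72 = 138.
Recombination frequency = 138/1529 = 0.0903 ≈ 9.0%, i.e. 9.0 m.u.

9.0 m.u.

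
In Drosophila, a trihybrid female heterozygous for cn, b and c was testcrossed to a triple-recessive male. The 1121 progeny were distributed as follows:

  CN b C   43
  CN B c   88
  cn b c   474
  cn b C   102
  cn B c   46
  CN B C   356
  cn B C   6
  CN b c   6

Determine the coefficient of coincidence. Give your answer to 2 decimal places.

The two most frequent reciprocal classes, CN B C and cn b c, are the parental types, so the F1 was CN B C / cn b c.
The two rarest classes, cn B C and CN b c, are the double crossovers. Comparing them with the parentals, only the cn allele has switched, so cn is the middle locus and the order is c – cn – b.
c–cn: (190 + 12)/1121 = 0.1802; cn–b: (89 + 12)/1121 = 0.0901.
Expected DCO frequency = 0.1802 × 0.0901 ≈ 0.01624; observed = 12/1121 ≈ 0.01070.
Coefficient of coincidence = 0.01070/0.01624 ≈ 0.66.

0.66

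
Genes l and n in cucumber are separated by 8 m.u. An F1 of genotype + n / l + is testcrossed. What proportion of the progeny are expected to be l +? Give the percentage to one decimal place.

46.0%

A map distance of 8 m.u. corresponds to a recombination frequency of 0.080.
The F1 is + n / l +, so l + is a parental gamete class with expected frequency (1 − r)/2 = 0.920/2 = 0.4600.
That is 0.4600 = 46.0% of the progeny.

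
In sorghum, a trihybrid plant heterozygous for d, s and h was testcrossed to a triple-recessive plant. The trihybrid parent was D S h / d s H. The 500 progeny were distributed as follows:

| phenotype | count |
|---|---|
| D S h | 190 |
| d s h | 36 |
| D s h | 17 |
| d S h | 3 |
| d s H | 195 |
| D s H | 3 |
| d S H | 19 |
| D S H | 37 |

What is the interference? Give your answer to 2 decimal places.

0.10

The two rarest classes, d S h and D s H, are the double crossovers. Comparing them with the parentals, only the d allele has switched, so d is the middle locus and the order is h – d – s.
h–d: (73 + 6)/500 = 0.1580; d–s: (36 + 6)/500 = 0.0840.
Expected DCO frequency = 0.1580 × 0.0840 ≈ 0.01327; observed = 6/500 ≈ 0.01200.
Coefficient of coincidence = 0.01200/0.01327 ≈ 0.90; interference = 1 − 0.90 = 0.10.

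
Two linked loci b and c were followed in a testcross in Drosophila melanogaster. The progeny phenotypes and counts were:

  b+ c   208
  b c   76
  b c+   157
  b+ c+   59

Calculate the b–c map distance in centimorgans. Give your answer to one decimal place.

The two most frequent classes, b+ c (208) and b c+ (157), are the parental types, so the F1 was b+ c / b c+.
The recombinant classes are b+ c+ and b c: 59 + 76 = 135.
Recombination frequency = 135/500 = 0.2700 ≈ 27.0%, i.e. 27.0 centimorgans.

27.0 centimorgans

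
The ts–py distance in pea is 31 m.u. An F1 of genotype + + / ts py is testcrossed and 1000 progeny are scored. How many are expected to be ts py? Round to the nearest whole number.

345

A map distance of 31 m.u. corresponds to a recombination frequency of 0.310.
The F1 is + + / ts py, so ts py is a parental gamete class with expected frequency (1 − r)/2 = 0.690/2 = 0.3450.
Expected number = 0.3450 × 1000 = 345.00 ≈ 345.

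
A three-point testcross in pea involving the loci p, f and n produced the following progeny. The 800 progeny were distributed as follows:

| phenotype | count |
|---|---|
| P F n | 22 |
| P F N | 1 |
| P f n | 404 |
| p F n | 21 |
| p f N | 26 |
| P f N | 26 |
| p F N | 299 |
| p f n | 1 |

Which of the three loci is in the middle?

The two most frequent reciprocal classes, P f n and p F N, are the parental types, so the F1 was P f n / p F N.
The two rarest classes, p f n and P F N, are the double crossovers. Comparing them with the parentals, only the p allele has switched, so p is the middle locus and the order is n – p – f.

p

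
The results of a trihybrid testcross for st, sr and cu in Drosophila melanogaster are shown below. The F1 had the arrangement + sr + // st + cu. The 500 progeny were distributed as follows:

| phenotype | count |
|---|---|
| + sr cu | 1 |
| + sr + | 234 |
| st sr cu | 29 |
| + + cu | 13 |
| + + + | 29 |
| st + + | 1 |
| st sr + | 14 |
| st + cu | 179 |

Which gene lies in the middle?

cu

The two rarest classes, + sr cu and st + +, are the double crossovers. Comparing them with the parentals, only the cu allele has switched, so cu is the middle locus and the order is sr – cu – st.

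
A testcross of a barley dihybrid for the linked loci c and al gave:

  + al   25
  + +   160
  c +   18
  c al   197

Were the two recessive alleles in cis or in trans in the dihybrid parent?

cis

The two most frequent classes are + + (160) and c al (197); these are the parental (non-recombinant) types.
So the F1 carried + + on one chromosome and c al on the other — the recessive alleles are on the same chromosome (cis / coupling).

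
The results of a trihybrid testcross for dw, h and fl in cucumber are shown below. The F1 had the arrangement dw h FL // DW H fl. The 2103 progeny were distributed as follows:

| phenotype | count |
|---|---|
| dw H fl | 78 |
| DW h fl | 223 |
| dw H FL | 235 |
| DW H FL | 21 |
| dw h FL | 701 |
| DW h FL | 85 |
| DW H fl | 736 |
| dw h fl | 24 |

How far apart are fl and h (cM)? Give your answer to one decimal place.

The two rarest classes, dw h fl and DW H FL, are the double crossovers. Comparing them with the parentals, only the fl allele has switched, so fl is the middle locus and the order is dw – fl – h.
Crossovers in the fl–h interval produce the single-crossover classes dw H FL and DW h fl (235 + 223 = 458) plus the double crossovers (45).
RF(fl–h) = (458 + 45) / 2103 = 503/2103 = 0.2392 → 23.9 cM.

23.9 cM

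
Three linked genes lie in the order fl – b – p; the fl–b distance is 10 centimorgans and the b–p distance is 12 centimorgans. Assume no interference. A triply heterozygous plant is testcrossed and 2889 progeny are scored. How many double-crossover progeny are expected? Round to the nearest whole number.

35

Map distances give recombination frequencies of 0.100 and 0.120 for the two intervals.
With no interference, expected double-crossover frequency = 0.100 × 0.120 = 0.01200.
Expected number = 0.01200 × 2889 = 34.67 ≈ 35.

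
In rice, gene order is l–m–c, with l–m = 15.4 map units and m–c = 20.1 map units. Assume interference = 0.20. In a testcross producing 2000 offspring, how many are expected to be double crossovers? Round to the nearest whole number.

50

Map distances give recombination frequencies of 0.154 and 0.201 for the two intervals.
With interference 0.20 (so coincidence = 0.80), expected double-crossover frequency = 0.154 × 0.201 × 0.80 = 0.02476.
Expected number = 0.02476 × 2000 = 49.53 ≈ 50.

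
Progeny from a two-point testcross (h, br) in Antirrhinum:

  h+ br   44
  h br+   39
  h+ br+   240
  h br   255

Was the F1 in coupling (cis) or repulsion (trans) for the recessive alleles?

The two most frequent classes are h+ br+ (240) and h br (255); these are the parental (non-recombinant) types.
So the F1 carried h+ br+ on one chromosome and h br on the other — the recessive alleles are on the same chromosome (cis / coupling).

cis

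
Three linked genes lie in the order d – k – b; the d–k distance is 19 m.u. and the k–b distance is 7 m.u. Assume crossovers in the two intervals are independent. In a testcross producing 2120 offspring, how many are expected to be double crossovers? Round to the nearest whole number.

28

Map distances give recombination frequencies of 0.190 and 0.070 for the two intervals.
With no interference, expected double-crossover frequency = 0.190 × 0.070 = 0.01330.
Expected number = 0.01330 × 2120 = 28.20 ≈ 28.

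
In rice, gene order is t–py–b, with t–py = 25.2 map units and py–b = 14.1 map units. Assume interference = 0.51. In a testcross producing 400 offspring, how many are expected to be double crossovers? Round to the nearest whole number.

Map distances give recombination frequencies of 0.252 and 0.141 for the two intervals.
With interference 0.51 (so coincidence = 0.49), expected double-crossover frequency = 0.252 × 0.141 × 0.49 = 0.01741.
Expected number = 0.01741 × 400 = 6.96 ≈ 7.

7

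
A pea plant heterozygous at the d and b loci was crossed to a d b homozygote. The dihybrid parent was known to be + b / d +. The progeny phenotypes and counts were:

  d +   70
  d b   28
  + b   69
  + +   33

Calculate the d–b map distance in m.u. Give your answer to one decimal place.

The recombinant classes are + + and d b: 33 + 28 = 61.
Recombination frequency = 61/200 = 0.3050 ≈ 30.5%, i.e. 30.5 m.u.

30.5 m.u.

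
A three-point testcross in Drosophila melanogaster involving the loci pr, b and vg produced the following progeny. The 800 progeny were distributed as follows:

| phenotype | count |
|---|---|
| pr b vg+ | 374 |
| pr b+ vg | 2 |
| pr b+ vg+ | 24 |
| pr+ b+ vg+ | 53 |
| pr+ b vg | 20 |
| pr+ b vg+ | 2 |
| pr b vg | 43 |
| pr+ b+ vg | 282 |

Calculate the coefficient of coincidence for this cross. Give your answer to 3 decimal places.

0.667

The two most frequent reciprocal classes, pr b vg+ and pr+ b+ vg, are the parental types, so the F1 was pr b vg+ / pr+ b+ vg.
The two rarest classes, pr+ b vg+ and pr b+ vg, are the double crossovers. Comparing them with the parentals, only the pr allele has switched, so pr is the middle locus and the order is b – pr – vg.
b–pr: (44 + 4)/800 = 0.0600; pr–vg: (96 + 4)/800 = 0.1250.
Expected DCO frequency = 0.0600 × 0.1250 ≈ 0.00750; observed = 4/800 ≈ 0.00500.
Coefficient of coincidence = 0.00500/0.00750 ≈ 0.667.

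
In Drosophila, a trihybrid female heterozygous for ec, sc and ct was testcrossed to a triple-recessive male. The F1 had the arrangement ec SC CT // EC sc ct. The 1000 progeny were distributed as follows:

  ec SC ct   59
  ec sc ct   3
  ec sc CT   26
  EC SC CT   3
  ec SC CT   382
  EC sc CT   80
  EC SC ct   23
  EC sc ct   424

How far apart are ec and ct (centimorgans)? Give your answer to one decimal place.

14.5 centimorgans

The two rarest classes, EC SC CT and ec sc ct, are the double crossovers. Comparing them with the parentals, only the ec allele has switched, so ec is the middle locus and the order is sc – ec – ct.
Crossovers in the ec–ct interval produce the single-crossover classes ec SC ct and EC sc CT (59 + 80 = 139) plus the double crossovers (6).
RF(ec–ct) = (139 + 6) / 1000 = 145/1000 = 0.1450 → 14.5 centimorgans.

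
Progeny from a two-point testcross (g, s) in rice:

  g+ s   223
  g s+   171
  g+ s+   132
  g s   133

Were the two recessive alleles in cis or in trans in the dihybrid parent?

The two most frequent classes are g+ s (223) and g s+ (171); these are the parental (non-recombinant) types.
So the F1 carried g+ s on one chromosome and g s+ on the other — the recessive alleles are on opposite chromosomes (trans / repulsion).

trans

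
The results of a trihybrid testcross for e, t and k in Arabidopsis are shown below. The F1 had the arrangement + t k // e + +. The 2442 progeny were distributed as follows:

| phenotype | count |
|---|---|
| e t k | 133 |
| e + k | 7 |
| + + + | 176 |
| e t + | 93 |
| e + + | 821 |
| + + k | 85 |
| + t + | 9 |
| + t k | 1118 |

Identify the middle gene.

The two rarest classes, + t + and e + k, are the double crossovers. Comparing them with the parentals, only the k allele has switched, so k is the middle locus and the order is t – k – e.

k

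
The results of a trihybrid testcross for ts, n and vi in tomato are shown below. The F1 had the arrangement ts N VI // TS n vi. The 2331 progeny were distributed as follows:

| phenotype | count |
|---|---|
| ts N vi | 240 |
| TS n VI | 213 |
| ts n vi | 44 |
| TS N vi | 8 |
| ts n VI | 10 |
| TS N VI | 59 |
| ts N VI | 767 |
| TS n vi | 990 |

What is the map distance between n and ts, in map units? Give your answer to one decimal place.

The two rarest classes, ts n VI and TS N vi, are the double crossovers. Comparing them with the parentals, only the n allele has switched, so n is the middle locus and the order is ts – n – vi.
Crossovers in the ts–n interval produce the single-crossover classes TS N VI and ts n vi (59 + 44 = 103) plus the double crossovers (18).
RF(ts–n) = (103 + 18) / 2331 = 121/2331 = 0.0519 → 5.2 map units.

5.2 map units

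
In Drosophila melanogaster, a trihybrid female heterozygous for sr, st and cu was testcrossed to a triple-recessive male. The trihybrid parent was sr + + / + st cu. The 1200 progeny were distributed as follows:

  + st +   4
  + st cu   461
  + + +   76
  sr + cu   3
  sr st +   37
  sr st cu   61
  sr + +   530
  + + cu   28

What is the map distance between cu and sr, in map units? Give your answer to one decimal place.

12.0 map units

The two rarest classes, sr + cu and + st +, are the double crossovers. Comparing them with the parentals, only the cu allele has switched, so cu is the middle locus and the order is st – cu – sr.
Crossovers in the cu–sr interval produce the single-crossover classes + + + and sr st cu (76 + 61 = 137) plus the double crossovers (7).
RF(cu–sr) = (137 + 7) / 1200 = 144/1200 = 0.1200 → 12.0 map units.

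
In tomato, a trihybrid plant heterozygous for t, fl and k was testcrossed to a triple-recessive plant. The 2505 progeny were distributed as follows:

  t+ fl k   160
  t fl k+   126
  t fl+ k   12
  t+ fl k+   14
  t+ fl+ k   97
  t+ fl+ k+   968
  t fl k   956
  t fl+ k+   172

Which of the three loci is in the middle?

The two most frequent reciprocal classes, t fl k and t+ fl+ k+, are the parental types, so the F1 was t fl k / t+ fl+ k+.
The two rarest classes, t fl+ k and t+ fl k+, are the double crossovers. Comparing them with the parentals, only the fl allele has switched, so fl is the middle locus and the order is t – fl – k.

fl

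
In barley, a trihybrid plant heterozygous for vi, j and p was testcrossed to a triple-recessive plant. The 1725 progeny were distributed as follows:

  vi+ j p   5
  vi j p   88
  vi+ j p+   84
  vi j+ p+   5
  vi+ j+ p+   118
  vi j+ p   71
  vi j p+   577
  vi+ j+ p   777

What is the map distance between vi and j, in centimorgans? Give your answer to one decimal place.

The two most frequent reciprocal classes, vi j p+ and vi+ j+ p, are the parental types, so the F1 was vi j p+ / vi+ j+ p.
The two rarest classes, vi j+ p+ and vi+ j p, are the double crossovers. Comparing them with the parentals, only the j allele has switched, so j is the middle locus and the order is vi – j – p.
Crossovers in the vi–j interval produce the single-crossover classes vi+ j p+ and vi j+ p (84 + 71 = 155) plus the double crossovers (10).
RF(vi–j) = (155 + 10) / 1725 = 165/1725 = 0.0957 → 9.6 centimorgans.

9.6 centimorgans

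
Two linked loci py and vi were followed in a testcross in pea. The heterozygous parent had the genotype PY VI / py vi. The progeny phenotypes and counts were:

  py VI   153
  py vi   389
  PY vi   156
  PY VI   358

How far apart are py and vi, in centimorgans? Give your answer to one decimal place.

29.3 centimorgans

The recombinant classes are PY vi and py VI: 156 + 153 = 309.
Recombination frequency = 309/1056 = 0.2926 ≈ 29.3%, i.e. 29.3 centimorgans.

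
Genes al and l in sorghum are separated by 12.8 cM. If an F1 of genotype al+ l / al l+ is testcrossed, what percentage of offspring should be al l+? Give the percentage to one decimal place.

43.6%

A map distance of 12.8 cM corresponds to a recombination frequency of 0.128.
The F1 is al+ l / al l+, so al l+ is a parental gamete class with expected frequency (1 − r)/2 = 0.872/2 = 0.4360.
That is 0.4360 = 43.6% of the progeny.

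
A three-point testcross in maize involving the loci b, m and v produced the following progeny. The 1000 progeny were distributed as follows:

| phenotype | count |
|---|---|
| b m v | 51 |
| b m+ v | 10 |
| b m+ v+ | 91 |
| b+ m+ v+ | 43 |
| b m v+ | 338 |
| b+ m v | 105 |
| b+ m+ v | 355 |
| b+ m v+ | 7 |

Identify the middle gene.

The two most frequent reciprocal classes, b+ m+ v and b m v+, are the parental types, so the F1 was b+ m+ v / b m v+.
The two rarest classes, b m+ v and b+ m v+, are the double crossovers. Comparing them with the parentals, only the b allele has switched, so b is the middle locus and the order is v – b – m.

b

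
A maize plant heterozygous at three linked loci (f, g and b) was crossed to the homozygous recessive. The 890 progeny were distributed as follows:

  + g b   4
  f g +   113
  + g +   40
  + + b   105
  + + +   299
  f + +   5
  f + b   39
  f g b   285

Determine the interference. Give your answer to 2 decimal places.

The two most frequent reciprocal classes, f g b and + + +, are the parental types, so the F1 was f g b / + + +.
The two rarest classes, + g b and f + +, are the double crossovers. Comparing them with the parentals, only the f allele has switched, so f is the middle locus and the order is b – f – g.
b–f: (218 + 9)/890 = 0.2551; f–g: (79 + 9)/890 = 0.0989.
Expected DCO frequency = 0.2551 × 0.0989 ≈ 0.02523; observed = 9/890 ≈ 0.01011.
Coefficient of coincidence = 0.01011/0.02523 ≈ 0.40; interference = 1 − 0.40 = 0.60.

0.60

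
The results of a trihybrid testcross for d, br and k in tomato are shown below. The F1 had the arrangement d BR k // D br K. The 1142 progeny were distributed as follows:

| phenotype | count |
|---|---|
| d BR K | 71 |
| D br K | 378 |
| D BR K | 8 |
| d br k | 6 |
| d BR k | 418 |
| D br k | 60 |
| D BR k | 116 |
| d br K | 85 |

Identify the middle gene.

The two rarest classes, d br k and D BR K, are the double crossovers. Comparing them with the parentals, only the br allele has switched, so br is the middle locus and the order is k – br – d.

br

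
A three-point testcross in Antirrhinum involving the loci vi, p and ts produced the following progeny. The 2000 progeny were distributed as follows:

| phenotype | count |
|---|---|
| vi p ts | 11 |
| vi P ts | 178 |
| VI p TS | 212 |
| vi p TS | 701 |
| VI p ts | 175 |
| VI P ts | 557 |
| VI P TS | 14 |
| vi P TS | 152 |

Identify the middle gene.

The two most frequent reciprocal classes, VI P ts and vi p TS, are the parental types, so the F1 was VI P ts / vi p TS.
The two rarest classes, VI P TS and vi p ts, are the double crossovers. Comparing them with the parentals, only the ts allele has switched, so ts is the middle locus and the order is vi – ts – p.

ts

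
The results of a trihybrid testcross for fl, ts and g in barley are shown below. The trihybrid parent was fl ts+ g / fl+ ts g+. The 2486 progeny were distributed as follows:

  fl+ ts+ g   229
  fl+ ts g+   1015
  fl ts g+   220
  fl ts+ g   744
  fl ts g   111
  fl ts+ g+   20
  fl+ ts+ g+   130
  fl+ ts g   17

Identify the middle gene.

The two rarest classes, fl ts+ g+ and fl+ ts g, are the double crossovers. Comparing them with the parentals, only the g allele has switched, so g is the middle locus and the order is ts – g – fl.

g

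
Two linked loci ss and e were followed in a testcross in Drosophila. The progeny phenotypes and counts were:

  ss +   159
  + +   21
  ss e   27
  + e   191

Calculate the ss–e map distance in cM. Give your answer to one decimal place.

The two most frequent classes, + e (191) and ss + (159), are the parental types, so the F1 was + e / ss +.
The recombinant classes are + + and ss e: 21 + 27 = 48.
Recombination frequency = 48/398 = 0.1206 ≈ 12.1%, i.e. 12.1 cM.

12.1 cM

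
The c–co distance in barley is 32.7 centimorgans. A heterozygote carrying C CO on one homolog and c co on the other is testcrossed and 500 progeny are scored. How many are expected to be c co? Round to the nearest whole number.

A map distance of 32.7 centimorgans corresponds to a recombination frequency of 0.327.
The F1 is C CO / c co, so c co is a parental gamete class with expected frequency (1 − r)/2 = 0.673/2 = 0.3365.
Expected number = 0.3365 × 500 = 168.25 ≈ 168.

168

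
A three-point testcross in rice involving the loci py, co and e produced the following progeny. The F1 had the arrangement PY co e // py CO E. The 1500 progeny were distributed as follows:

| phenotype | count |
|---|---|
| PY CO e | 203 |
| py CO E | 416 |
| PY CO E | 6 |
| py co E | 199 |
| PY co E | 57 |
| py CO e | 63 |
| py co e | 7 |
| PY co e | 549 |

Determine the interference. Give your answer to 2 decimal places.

The two rarest classes, py co e and PY CO E, are the double crossovers. Comparing them with the parentals, only the py allele has switched, so py is the middle locus and the order is e – py – co.
e–py: (120 + 13)/1500 = 0.0887; py–co: (402 + 13)/1500 = 0.2767.
Expected DCO frequency = 0.0887 × 0.2767 ≈ 0.02454; observed = 13/1500 ≈ 0.00867.
Coefficient of coincidence = 0.00867/0.02454 ≈ 0.35; interference = 1 − 0.35 = 0.65.

0.65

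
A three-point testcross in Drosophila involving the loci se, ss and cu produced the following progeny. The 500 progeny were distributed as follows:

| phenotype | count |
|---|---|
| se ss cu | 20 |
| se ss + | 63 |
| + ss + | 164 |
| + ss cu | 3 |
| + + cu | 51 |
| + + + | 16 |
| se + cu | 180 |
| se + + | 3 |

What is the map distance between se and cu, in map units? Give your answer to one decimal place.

24.0 map units

The two most frequent reciprocal classes, + ss + and se + cu, are the parental types, so the F1 was + ss + / se + cu.
The two rarest classes, + ss cu and se + +, are the double crossovers. Comparing them with the parentals, only the cu allele has switched, so cu is the middle locus and the order is se – cu – ss.
Crossovers in the se–cu interval produce the single-crossover classes se ss + and + + cu (63 + 51 = 114) plus the double crossovers (6).
RF(se–cu) = (114 + 6) / 500 = 120/500 = 0.2400 → 24.0 map units.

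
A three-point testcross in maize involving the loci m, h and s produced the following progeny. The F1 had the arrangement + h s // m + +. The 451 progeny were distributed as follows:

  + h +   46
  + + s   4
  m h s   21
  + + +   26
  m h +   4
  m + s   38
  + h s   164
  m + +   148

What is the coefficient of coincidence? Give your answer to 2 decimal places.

The two rarest classes, + + s and m h +, are the double crossovers. Comparing them with the parentals, only the h allele has switched, so h is the middle locus and the order is s – h – m.
s–h: (84 + 8)/451 = 0.2040; h–m: (47 + 8)/451 = 0.1220.
Expected DCO frequency = 0.2040 × 0.1220 ≈ 0.02489; observed = 8/451 ≈ 0.01774.
Coefficient of coincidence = 0.01774/0.02489 ≈ 0.71.

0.71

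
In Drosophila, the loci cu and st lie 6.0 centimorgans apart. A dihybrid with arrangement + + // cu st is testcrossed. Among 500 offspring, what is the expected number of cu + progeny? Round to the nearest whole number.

A map distance of 6.0 centimorgans corresponds to a recombination frequency of 0.060.
The F1 is + + / cu st, so cu + is a recombinant gamete class with expected frequency r/2 = 0.060/2 = 0.0300.
Expected number = 0.0300 × 500 = 15.00 ≈ 15.

15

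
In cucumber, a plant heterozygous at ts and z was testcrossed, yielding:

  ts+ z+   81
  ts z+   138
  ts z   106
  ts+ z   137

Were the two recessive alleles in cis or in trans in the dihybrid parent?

The two most frequent classes are ts+ z (137) and ts z+ (138); these are the parental (non-recombinant) types.
So the F1 carried ts+ z on one chromosome and ts z+ on the other — the recessive alleles are on opposite chromosomes (trans / repulsion).

trans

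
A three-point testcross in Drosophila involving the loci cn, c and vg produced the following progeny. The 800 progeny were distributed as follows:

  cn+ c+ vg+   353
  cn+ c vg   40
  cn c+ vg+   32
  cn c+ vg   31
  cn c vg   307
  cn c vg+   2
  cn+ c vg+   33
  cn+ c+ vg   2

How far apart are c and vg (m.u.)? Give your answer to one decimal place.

The two most frequent reciprocal classes, cn+ c+ vg+ and cn c vg, are the parental types, so the F1 was cn+ c+ vg+ / cn c vg.
The two rarest classes, cn+ c+ vg and cn c vg+, are the double crossovers. Comparing them with the parentals, only the vg allele has switched, so vg is the middle locus and the order is cn – vg – c.
Crossovers in the vg–c interval produce the single-crossover classes cn+ c vg+ and cn c+ vg (33 + 31 = 64) plus the double crossovers (4).
RF(vg–c) = (64 + 4) / 800 = 68/800 = 0.0850 → 8.5 m.u.

8.5 m.u.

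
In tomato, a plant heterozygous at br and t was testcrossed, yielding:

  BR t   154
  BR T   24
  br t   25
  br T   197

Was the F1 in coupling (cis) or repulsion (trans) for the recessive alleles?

The two most frequent classes are BR t (154) and br T (197); these are the parental (non-recombinant) types.
So the F1 carried BR t on one chromosome and br T on the other — the recessive alleles are on opposite chromosomes (trans / repulsion).

trans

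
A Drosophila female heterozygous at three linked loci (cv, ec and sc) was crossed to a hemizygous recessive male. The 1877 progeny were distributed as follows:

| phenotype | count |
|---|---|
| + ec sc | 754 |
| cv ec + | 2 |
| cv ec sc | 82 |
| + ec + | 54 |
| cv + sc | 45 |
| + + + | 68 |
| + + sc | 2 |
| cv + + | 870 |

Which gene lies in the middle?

The two most frequent reciprocal classes, + ec sc and cv + +, are the parental types, so the F1 was + ec sc / cv + +.
The two rarest classes, + + sc and cv ec +, are the double crossovers. Comparing them with the parentals, only the ec allele has switched, so ec is the middle locus and the order is sc – ec – cv.

ec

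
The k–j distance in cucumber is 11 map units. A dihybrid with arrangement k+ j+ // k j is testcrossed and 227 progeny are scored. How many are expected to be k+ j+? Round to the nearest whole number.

A map distance of 11 map units corresponds to a recombination frequency of 0.110.
The F1 is k+ j+ / k j, so k+ j+ is a parental gamete class with expected frequency (1 − r)/2 = 0.890/2 = 0.4450.
Expected number = 0.4450 × 227 = 101.02 ≈ 101.

101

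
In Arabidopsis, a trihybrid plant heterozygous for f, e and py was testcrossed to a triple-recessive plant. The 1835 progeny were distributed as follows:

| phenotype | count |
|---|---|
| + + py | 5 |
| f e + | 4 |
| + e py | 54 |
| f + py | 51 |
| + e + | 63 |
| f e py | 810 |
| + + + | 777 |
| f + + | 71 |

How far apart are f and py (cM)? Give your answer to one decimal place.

7.3 cM

The two most frequent reciprocal classes, + + + and f e py, are the parental types, so the F1 was + + + / f e py.
The two rarest classes, + + py and f e +, are the double crossovers. Comparing them with the parentals, only the py allele has switched, so py is the middle locus and the order is e – py – f.
Crossovers in the py–f interval produce the single-crossover classes f + + and + e py (71 + 54 = 125) plus the double crossovers (9).
RF(py–f) = (125 + 9) / 1835 = 134/1835 = 0.0730 → 7.3 cM.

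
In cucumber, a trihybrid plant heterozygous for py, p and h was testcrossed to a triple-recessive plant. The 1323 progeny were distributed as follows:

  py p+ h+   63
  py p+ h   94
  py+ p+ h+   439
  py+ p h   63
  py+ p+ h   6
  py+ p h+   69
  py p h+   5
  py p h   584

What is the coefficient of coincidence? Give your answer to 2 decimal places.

The two most frequent reciprocal classes, py p h and py+ p+ h+, are the parental types, so the F1 was py p h / py+ p+ h+.
The two rarest classes, py p h+ and py+ p+ h, are the double crossovers. Comparing them with the parentals, only the h allele has switched, so h is the middle locus and the order is p – h – py.
p–h: (163 + 11)/1323 = 0.1315; h–py: (126 + 11)/1323 = 0.1036.
Expected DCO frequency = 0.1315 × 0.1036 ≈ 0.01362; observed = 11/1323 ≈ 0.00831.
Coefficient of coincidence = 0.00831/0.01362 ≈ 0.61.

0.61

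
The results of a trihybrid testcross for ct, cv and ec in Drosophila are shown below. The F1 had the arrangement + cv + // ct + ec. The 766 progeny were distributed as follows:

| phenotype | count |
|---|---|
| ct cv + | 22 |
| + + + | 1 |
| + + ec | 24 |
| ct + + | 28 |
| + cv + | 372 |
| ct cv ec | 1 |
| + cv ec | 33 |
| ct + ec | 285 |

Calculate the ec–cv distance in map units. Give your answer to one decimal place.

The two rarest classes, + + + and ct cv ec, are the double crossovers. Comparing them with the parentals, only the cv allele has switched, so cv is the middle locus and the order is ec – cv – ct.
Crossovers in the ec–cv interval produce the single-crossover classes + cv ec and ct + + (33 + 28 = 61) plus the double crossovers (2).
RF(ec–cv) = (61 + 2) / 766 = 63/766 = 0.0822 → 8.2 map units.

8.2 map units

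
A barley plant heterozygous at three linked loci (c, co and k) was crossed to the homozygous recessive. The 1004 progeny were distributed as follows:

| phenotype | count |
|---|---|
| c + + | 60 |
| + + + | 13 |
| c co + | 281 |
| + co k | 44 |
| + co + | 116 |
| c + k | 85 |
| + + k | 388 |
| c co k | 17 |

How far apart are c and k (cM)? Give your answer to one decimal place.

The two most frequent reciprocal classes, c co + and + + k, are the parental types, so the F1 was c co + / + + k.
The two rarest classes, c co k and + + +, are the double crossovers. Comparing them with the parentals, only the k allele has switched, so k is the middle locus and the order is c – k – co.
Crossovers in the c–k interval produce the single-crossover classes + co + and c + k (116 + 85 = 201) plus the double crossovers (30).
RF(c–k) = (201 + 30) / 1004 = 231/1004 = 0.2301 → 23.0 cM.

23.0 cM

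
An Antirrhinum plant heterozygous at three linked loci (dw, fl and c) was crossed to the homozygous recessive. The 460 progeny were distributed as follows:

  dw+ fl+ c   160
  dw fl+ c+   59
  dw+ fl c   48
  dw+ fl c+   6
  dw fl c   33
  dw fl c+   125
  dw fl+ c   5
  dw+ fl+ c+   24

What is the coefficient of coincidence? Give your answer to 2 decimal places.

The two most frequent reciprocal classes, dw fl c+ and dw+ fl+ c, are the parental types, so the F1 was dw fl c+ / dw+ fl+ c.
The two rarest classes, dw+ fl c+ and dw fl+ c, are the double crossovers. Comparing them with the parentals, only the dw allele has switched, so dw is the middle locus and the order is fl – dw – c.
fl–dw: (107 + 11)/460 = 0.2565; dw–c: (57 + 11)/460 = 0.1478.
Expected DCO frequency = 0.2565 × 0.1478 ≈ 0.03791; observed = 11/460 ≈ 0.02391.
Coefficient of coincidence = 0.02391/0.03791 ≈ 0.63.

0.63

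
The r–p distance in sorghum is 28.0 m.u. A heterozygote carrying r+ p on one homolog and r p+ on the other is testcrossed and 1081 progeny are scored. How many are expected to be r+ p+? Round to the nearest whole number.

151

A map distance of 28.0 m.u. corresponds to a recombination frequency of 0.280.
The F1 is r+ p / r p+, so r+ p+ is a recombinant gamete class with expected frequency r/2 = 0.280/2 = 0.1400.
Expected number = 0.1400 × 1081 = 151.34 ≈ 151.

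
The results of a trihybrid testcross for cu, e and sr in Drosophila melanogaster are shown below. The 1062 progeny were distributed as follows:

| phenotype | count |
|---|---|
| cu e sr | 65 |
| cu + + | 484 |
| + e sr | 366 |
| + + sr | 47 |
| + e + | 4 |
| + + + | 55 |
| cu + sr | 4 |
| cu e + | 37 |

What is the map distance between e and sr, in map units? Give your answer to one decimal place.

The two most frequent reciprocal classes, cu + + and + e sr, are the parental types, so the F1 was cu + + / + e sr.
The two rarest classes, cu + sr and + e +, are the double crossovers. Comparing them with the parentals, only the sr allele has switched, so sr is the middle locus and the order is cu – sr – e.
Crossovers in the sr–e interval produce the single-crossover classes cu e + and + + sr (37 + 47 = 84) plus the double crossovers (8).
RF(sr–e) = (84 + 8) / 1062 = 92/1062 = 0.0866 → 8.7 map units.

8.7 map units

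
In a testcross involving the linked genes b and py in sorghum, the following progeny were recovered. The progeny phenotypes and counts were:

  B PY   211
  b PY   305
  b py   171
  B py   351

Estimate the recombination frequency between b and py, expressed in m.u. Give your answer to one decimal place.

36.8 m.u.

The two most frequent classes, B py (351) and b PY (305), are the parental types, so the F1 was B py / b PY.
The recombinant classes are B PY and b py: 211 + 171 = 382.
Recombination frequency = 382/1038 = 0.3680 ≈ 36.8%, i.e. 36.8 m.u.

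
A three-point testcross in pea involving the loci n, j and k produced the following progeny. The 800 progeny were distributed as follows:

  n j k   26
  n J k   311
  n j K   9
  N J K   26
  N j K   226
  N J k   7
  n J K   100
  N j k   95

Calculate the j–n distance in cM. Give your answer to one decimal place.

8.5 cM

The two most frequent reciprocal classes, N j K and n J k, are the parental types, so the F1 was N j K / n J k.
The two rarest classes, n j K and N J k, are the double crossovers. Comparing them with the parentals, only the n allele has switched, so n is the middle locus and the order is j – n – k.
Crossovers in the j–n interval produce the single-crossover classes N J K and n j k (26 + 26 = 52) plus the double crossovers (16).
RF(j–n) = (52 + 16) / 800 = 68/800 = 0.0850 → 8.5 cM.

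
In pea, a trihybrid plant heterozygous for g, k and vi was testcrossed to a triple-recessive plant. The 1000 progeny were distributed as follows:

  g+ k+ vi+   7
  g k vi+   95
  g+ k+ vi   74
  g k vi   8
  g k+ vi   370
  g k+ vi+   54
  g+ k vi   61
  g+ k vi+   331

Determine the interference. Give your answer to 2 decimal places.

0.37

The two most frequent reciprocal classes, g k+ vi and g+ k vi+, are the parental types, so the F1 was g k+ vi / g+ k vi+.
The two rarest classes, g k vi and g+ k+ vi+, are the double crossovers. Comparing them with the parentals, only the k allele has switched, so k is the middle locus and the order is vi – k – g.
vi–k: (115 + 15)/1000 = 0.1300; k–g: (169 + 15)/1000 = 0.1840.
Expected DCO frequency = 0.1300 × 0.1840 ≈ 0.02392; observed = 15/1000 ≈ 0.01500.
Coefficient of coincidence = 0.01500/0.02392 ≈ 0.63; interference = 1 − 0.63 = 0.37.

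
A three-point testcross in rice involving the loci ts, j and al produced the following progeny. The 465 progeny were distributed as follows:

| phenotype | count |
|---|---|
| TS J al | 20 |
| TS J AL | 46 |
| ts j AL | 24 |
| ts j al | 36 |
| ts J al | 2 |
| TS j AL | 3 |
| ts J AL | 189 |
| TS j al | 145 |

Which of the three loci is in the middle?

The two most frequent reciprocal classes, TS j al and ts J AL, are the parental types, so the F1 was TS j al / ts J AL.
The two rarest classes, TS j AL and ts J al, are the double crossovers. Comparing them with the parentals, only the al allele has switched, so al is the middle locus and the order is ts – al – j.

al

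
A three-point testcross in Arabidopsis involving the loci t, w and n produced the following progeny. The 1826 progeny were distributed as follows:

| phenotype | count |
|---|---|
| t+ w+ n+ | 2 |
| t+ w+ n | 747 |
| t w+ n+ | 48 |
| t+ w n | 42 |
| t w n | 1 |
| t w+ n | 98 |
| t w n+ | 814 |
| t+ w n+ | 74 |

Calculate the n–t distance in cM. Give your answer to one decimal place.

9.6 cM

The two most frequent reciprocal classes, t w n+ and t+ w+ n, are the parental types, so the F1 was t w n+ / t+ w+ n.
The two rarest classes, t w n and t+ w+ n+, are the double crossovers. Comparing them with the parentals, only the n allele has switched, so n is the middle locus and the order is t – n – w.
Crossovers in the t–n interval produce the single-crossover classes t+ w n+ and t w+ n (74 + 98 = 172) plus the double crossovers (3).
RF(t–n) = (172 + 3) / 1826 = 175/1826 = 0.0958 → 9.6 cM.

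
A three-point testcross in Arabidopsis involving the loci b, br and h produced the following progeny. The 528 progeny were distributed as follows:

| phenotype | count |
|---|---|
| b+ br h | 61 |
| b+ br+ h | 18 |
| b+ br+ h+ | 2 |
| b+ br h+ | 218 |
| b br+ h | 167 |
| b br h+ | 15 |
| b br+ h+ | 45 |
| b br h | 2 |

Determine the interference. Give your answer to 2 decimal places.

The two most frequent reciprocal classes, b br+ h and b+ br h+, are the parental types, so the F1 was b br+ h / b+ br h+.
The two rarest classes, b br h and b+ br+ h+, are the double crossovers. Comparing them with the parentals, only the br allele has switched, so br is the middle locus and the order is h – br – b.
h–br: (106 + 4)/528 = 0.2083; br–b: (33 + 4)/528 = 0.0701.
Expected DCO frequency = 0.2083 × 0.0701 ≈ 0.01460; observed = 4/528 ≈ 0.00758.
Coefficient of coincidence = 0.00758/0.01460 ≈ 0.52; interference = 1 − 0.52 = 0.48.

0.48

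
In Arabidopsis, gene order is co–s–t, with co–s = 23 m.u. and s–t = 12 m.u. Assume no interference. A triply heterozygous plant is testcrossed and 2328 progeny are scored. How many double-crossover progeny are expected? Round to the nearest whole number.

64

Map distances give recombination frequencies of 0.230 and 0.120 for the two intervals.
With no interference, expected double-crossover frequency = 0.230 × 0.120 = 0.02760.
Expected number = 0.02760 × 2328 = 64.25 ≈ 64.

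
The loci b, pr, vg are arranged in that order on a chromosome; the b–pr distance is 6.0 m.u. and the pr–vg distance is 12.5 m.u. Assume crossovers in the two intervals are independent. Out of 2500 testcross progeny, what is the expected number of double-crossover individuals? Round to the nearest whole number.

19

Map distances give recombination frequencies of 0.060 and 0.125 for the two intervals.
With no interference, expected double-crossover frequency = 0.060 × 0.125 = 0.00750.
Expected number = 0.00750 × 2500 = 18.75 ≈ 19.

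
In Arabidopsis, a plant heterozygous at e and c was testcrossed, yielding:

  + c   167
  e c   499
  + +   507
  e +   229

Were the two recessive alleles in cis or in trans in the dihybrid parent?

The two most frequent classes are + + (507) and e c (499); these are the parental (non-recombinant) types.
So the F1 carried + + on one chromosome and e c on the other — the recessive alleles are on the same chromosome (cis / coupling).

cis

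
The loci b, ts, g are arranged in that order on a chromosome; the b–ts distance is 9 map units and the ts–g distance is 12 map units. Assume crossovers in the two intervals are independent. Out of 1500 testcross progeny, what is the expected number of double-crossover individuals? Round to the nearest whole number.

Map distances give recombination frequencies of 0.090 and 0.120 for the two intervals.
With no interference, expected double-crossover frequency = 0.090 × 0.120 = 0.01080.
Expected number = 0.01080 × 1500 = 16.20 ≈ 16.

16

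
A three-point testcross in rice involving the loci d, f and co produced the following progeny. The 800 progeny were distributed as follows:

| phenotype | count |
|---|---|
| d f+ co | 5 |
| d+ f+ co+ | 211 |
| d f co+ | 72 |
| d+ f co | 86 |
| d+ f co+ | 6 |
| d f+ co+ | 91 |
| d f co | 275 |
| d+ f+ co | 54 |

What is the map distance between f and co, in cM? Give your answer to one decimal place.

The two most frequent reciprocal classes, d+ f+ co+ and d f co, are the parental types, so the F1 was d+ f+ co+ / d f co.
The two rarest classes, d+ f co+ and d f+ co, are the double crossovers. Comparing them with the parentals, only the f allele has switched, so f is the middle locus and the order is d – f – co.
Crossovers in the f–co interval produce the single-crossover classes d+ f+ co and d f co+ (54 + 72 = 126) plus the double crossovers (11).
RF(f–co) = (126 + 11) / 800 = 137/800 = 0.1713 → 17.1 cM.

17.1 cM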